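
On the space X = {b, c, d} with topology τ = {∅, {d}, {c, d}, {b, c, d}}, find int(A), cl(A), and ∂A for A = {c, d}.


int(A) = {c, d}, cl(A) = {b, c, d}, ∂A = {b}.

Closed sets in (X, τ) are complements of opens:
  closed(X, τ) = {∅, {b}, {b, c}, {b, c, d}}.
int(A) = ⋃ {U ∈ τ : U ⊆ A}. Opens contained in A: ∅, {d}, {c, d}.
Taking the union of these: int(A) = {c, d}.
cl(A) = ⋂ {C closed : A ⊆ C}. Closed sets containing A: {b, c, d}.
Intersecting these: cl(A) = {b, c, d}.
∂A = cl(A) ∖ int(A) = {b, c, d} ∖ {c, d} = {b}.


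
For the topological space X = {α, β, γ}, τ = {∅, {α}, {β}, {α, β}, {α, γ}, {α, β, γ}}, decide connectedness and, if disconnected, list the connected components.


(X, τ) is disconnected; components = [{β}, {α, γ}].

Find clopen sets (U ∈ τ with X ∖ U ∈ τ):
  U = ∅, X ∖ U = {α, β, γ} — both open, so U is clopen.
  U = {β}, X ∖ U = {α, γ} — both open, so U is clopen.
  U = {α, γ}, X ∖ U = {β} — both open, so U is clopen.
  U = {α, β, γ}, X ∖ U = ∅ — both open, so U is clopen.
Nontrivial clopen(s) exist: e.g. {α, γ}. So (X, τ) is disconnected.
Compute connected components by grouping points that agree on all clopens:
  component: {β}
  component: {α, γ}


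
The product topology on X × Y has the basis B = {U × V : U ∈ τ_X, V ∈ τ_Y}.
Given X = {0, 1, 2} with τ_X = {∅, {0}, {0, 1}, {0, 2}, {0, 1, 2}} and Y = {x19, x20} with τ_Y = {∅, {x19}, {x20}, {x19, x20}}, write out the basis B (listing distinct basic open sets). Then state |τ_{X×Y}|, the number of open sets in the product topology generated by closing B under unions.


Basis B = {∅ × ∅, {0} × {x19}, {0} × {x20}, {0} × {x19, x20}, {0, 1} × {x19}, {0, 2} × {x19}, {0, 1} × {x20}, {0, 2} × {x20}, {0, 1, 2} × {x19}, {0, 1, 2} × {x20}, {0, 1} × {x19, x20}, {0, 2} × {x19, x20}, {0, 1, 2} × {x19, x20}}; |τ_{X×Y}| = 25.

Enumerate products U × V with U ∈ τ_X, V ∈ τ_Y (deduplicated):
  ∅ × ∅ = {} (∅)
  {0} × {x19} = {(0,x19)}
  {0} × {x20} = {(0,x20)}
  {0} × {x19, x20} = {(0,x19), (0,x20)}
  {0, 1} × {x19} = {(0,x19), (1,x19)}
  {0, 2} × {x19} = {(0,x19), (2,x19)}
  {0, 1} × {x20} = {(0,x20), (1,x20)}
  {0, 2} × {x20} = {(0,x20), (2,x20)}
  {0, 1, 2} × {x19} = {(0,x19), (1,x19), (2,x19)}
  {0, 1, 2} × {x20} = {(0,x20), (1,x20), (2,x20)}
  {0, 1} × {x19, x20} = {(0,x19), (0,x20), (1,x19), (1,x20)}
  {0, 2} × {x19, x20} = {(0,x19), (0,x20), (2,x19), (2,x20)}
  {0, 1, 2} × {x19, x20} = {(0,x19), (0,x20), (1,x19), (1,x20), (2,x19), (2,x20)}
These 13 distinct sets form the basis B.
Close under arbitrary unions to get τ_{X×Y}; counting gives |τ_{X×Y}| = 25.


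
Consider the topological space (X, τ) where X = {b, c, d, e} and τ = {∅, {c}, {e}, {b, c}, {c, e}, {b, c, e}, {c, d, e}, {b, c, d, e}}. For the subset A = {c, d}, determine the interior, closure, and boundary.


int(A) = {c}, cl(A) = {b, c, d}, ∂A = {b, d}.

Closed sets in (X, τ) are complements of opens:
  closed(X, τ) = {∅, {b}, {d}, {b, d}, {d, e}, {b, c, d}, {b, d, e}, {b, c, d, e}}.
int(A) = ⋃ {U ∈ τ : U ⊆ A}. Opens contained in A: ∅, {c}.
Taking the union of these: int(A) = {c}.
cl(A) = ⋂ {C closed : A ⊆ C}. Closed sets containing A: {b, c, d}, {b, c, d, e}.
Intersecting these: cl(A) = {b, c, d}.
∂A = cl(A) ∖ int(A) = {b, c, d} ∖ {c} = {b, d}.


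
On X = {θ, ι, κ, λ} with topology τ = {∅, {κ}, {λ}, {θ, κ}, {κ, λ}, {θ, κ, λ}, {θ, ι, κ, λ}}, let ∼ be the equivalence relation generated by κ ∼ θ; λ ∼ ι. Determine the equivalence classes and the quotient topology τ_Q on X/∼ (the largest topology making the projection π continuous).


X/∼ = {[θ=κ], [ι=λ]}; |τ_Q| = 3.

Equivalence classes: [θ=κ], [ι=λ].
Quotient map π: X → X/∼ sends θ ↦ [θ=κ], ι ↦ [ι=λ], κ ↦ [θ=κ], λ ↦ [ι=λ].
For each subset V ⊆ X/∼, compute π^{-1}(V) ⊆ X and check whether π^{-1}(V) ∈ τ. V is open in τ_Q iff π^{-1}(V) ∈ τ.
  V = {}: π^{-1}(V) = ∅ ∈ τ ✓.
  V = {[θ=κ]}: π^{-1}(V) = {θ, κ} ∈ τ ✓.
  V = {[ι=λ]}: π^{-1}(V) = {ι, λ} ∉ τ ✗.
  V = {[θ=κ], [ι=λ]}: π^{-1}(V) = {θ, ι, κ, λ} ∈ τ ✓.
Open sets in the quotient: τ_Q = {{}, {[θ=κ]}, {[θ=κ], [ι=λ]}} (3 elements).


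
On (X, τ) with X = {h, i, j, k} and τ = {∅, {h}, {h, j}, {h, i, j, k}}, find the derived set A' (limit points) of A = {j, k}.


A' = {i, k}

For each x ∈ X, list the open sets U ∈ τ with x ∈ U, then check whether U ∩ (A ∖ {x}) ≠ ∅ for every such U.
  x = h: open {h} ∋ x has {h} ∩ (A ∖ {h}) = ∅, so x is NOT a limit point.
  x = i: opens ∋ x are {h, i, j, k}; each meets A ∖ {i}, so x IS a limit point.
  x = j: open {h, j} ∋ x has {h, j} ∩ (A ∖ {j}) = ∅, so x is NOT a limit point.
  x = k: opens ∋ x are {h, i, j, k}; each meets A ∖ {k}, so x IS a limit point.
Collecting: A' = {i, k}.


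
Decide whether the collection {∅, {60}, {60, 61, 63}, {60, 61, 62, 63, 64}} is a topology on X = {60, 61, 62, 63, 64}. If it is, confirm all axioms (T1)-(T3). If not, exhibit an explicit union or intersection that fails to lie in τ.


τ IS a topology on X.

Axiom (T1): ∅ ∈ τ? Yes; X ∈ τ? Yes.
Axiom (T2/T3): check pairwise unions and intersections of members of τ.
All pairwise intersections and unions checked — each lies in τ. Therefore τ satisfies (T1), (T2), (T3): it IS a topology on X.


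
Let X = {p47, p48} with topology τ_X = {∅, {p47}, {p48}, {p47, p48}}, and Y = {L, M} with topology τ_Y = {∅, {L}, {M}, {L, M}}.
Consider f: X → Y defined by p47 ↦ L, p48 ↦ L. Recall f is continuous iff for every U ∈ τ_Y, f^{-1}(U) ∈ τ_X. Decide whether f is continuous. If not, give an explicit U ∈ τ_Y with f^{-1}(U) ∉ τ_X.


f IS continuous.

Compute f^{-1}(U) for each U ∈ τ_Y:
  U = ∅: f^{-1}(U) = ∅ ∈ τ_X ✓.
  U = {L}: f^{-1}(U) = {p47, p48} ∈ τ_X ✓.
  U = {M}: f^{-1}(U) = ∅ ∈ τ_X ✓.
  U = {L, M}: f^{-1}(U) = {p47, p48} ∈ τ_X ✓.
Every preimage lies in τ_X, so f IS continuous.


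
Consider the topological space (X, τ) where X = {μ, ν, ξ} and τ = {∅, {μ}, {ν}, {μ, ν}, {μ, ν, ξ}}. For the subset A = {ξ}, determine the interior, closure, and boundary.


int(A) = ∅, cl(A) = {ξ}, ∂A = {ξ}.

Closed sets in (X, τ) are complements of opens:
  closed(X, τ) = {∅, {ξ}, {μ, ξ}, {ν, ξ}, {μ, ν, ξ}}.
int(A) = ⋃ {U ∈ τ : U ⊆ A}. Opens contained in A: ∅.
Taking the union of these: int(A) = ∅.
cl(A) = ⋂ {C closed : A ⊆ C}. Closed sets containing A: {ξ}, {μ, ξ}, {ν, ξ}, {μ, ν, ξ}.
Intersecting these: cl(A) = {ξ}.
∂A = cl(A) ∖ int(A) = {ξ} ∖ ∅ = {ξ}.


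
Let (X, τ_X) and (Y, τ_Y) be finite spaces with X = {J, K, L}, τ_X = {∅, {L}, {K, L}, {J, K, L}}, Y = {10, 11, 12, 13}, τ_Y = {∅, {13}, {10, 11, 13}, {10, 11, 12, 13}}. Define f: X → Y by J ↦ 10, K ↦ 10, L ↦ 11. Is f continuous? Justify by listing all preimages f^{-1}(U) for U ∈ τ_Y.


f IS continuous.

Compute f^{-1}(U) for each U ∈ τ_Y:
  U = ∅: f^{-1}(U) = ∅ ∈ τ_X ✓.
  U = {13}: f^{-1}(U) = ∅ ∈ τ_X ✓.
  U = {10, 11, 13}: f^{-1}(U) = {J, K, L} ∈ τ_X ✓.
  U = {10, 11, 12, 13}: f^{-1}(U) = {J, K, L} ∈ τ_X ✓.
Every preimage lies in τ_X, so f IS continuous.


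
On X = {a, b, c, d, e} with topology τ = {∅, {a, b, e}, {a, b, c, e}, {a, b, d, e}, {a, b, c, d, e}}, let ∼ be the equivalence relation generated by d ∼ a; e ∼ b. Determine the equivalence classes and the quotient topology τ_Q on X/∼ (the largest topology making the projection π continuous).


X/∼ = {[a=d], [b=e], [c]}; |τ_Q| = 3.

Equivalence classes: [a=d], [b=e], [c].
Quotient map π: X → X/∼ sends a ↦ [a=d], b ↦ [b=e], c ↦ [c], d ↦ [a=d], e ↦ [b=e].
For each subset V ⊆ X/∼, compute π^{-1}(V) ⊆ X and check whether π^{-1}(V) ∈ τ. V is open in τ_Q iff π^{-1}(V) ∈ τ.
  V = {}: π^{-1}(V) = ∅ ∈ τ ✓.
  V = {[a=d]}: π^{-1}(V) = {a, d} ∉ τ ✗.
  V = {[b=e]}: π^{-1}(V) = {b, e} ∉ τ ✗.
  V = {[a=d], [b=e]}: π^{-1}(V) = {a, b, d, e} ∈ τ ✓.
  V = {[c]}: π^{-1}(V) = {c} ∉ τ ✗.
  V = {[a=d], [c]}: π^{-1}(V) = {a, c, d} ∉ τ ✗.
  V = {[b=e], [c]}: π^{-1}(V) = {b, c, e} ∉ τ ✗.
  V = {[a=d], [b=e], [c]}: π^{-1}(V) = {a, b, c, d, e} ∈ τ ✓.
Open sets in the quotient: τ_Q = {{}, {[a=d], [b=e]}, {[a=d], [b=e], [c]}} (3 elements).


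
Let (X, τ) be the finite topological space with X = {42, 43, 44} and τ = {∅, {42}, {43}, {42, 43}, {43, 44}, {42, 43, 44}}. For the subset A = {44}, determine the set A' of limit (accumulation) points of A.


A' = ∅

For each x ∈ X, list the open sets U ∈ τ with x ∈ U, then check whether U ∩ (A ∖ {x}) ≠ ∅ for every such U.
  x = 42: open {42} ∋ x has {42} ∩ (A ∖ {42}) = ∅, so x is NOT a limit point.
  x = 43: open {43} ∋ x has {43} ∩ (A ∖ {43}) = ∅, so x is NOT a limit point.
  x = 44: open {43, 44} ∋ x has {43, 44} ∩ (A ∖ {44}) = ∅, so x is NOT a limit point.
Collecting: A' = ∅.


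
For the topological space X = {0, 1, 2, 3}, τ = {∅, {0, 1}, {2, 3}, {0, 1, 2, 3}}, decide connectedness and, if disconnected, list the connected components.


(X, τ) is disconnected; components = [{0, 1}, {2, 3}].

Find clopen sets (U ∈ τ with X ∖ U ∈ τ):
  U = ∅, X ∖ U = {0, 1, 2, 3} — both open, so U is clopen.
  U = {0, 1}, X ∖ U = {2, 3} — both open, so U is clopen.
  U = {2, 3}, X ∖ U = {0, 1} — both open, so U is clopen.
  U = {0, 1, 2, 3}, X ∖ U = ∅ — both open, so U is clopen.
Nontrivial clopen(s) exist: e.g. {0, 1}. So (X, τ) is disconnected.
Compute connected components by grouping points that agree on all clopens:
  component: {0, 1}
  component: {2, 3}


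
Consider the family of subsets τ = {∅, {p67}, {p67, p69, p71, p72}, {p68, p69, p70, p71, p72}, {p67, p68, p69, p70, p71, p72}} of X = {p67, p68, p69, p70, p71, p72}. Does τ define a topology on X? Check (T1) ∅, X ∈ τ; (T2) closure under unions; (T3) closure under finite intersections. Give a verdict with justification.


τ is NOT a topology on X.

Axiom (T1): ∅ ∈ τ? Yes; X ∈ τ? Yes.
Axiom (T2/T3): check pairwise unions and intersections of members of τ.
Counterexample for (T3): {p67, p69, p71, p72} ∩ {p68, p69, p70, p71, p72} = {p69, p71, p72} ∉ τ. Therefore τ is NOT a topology.


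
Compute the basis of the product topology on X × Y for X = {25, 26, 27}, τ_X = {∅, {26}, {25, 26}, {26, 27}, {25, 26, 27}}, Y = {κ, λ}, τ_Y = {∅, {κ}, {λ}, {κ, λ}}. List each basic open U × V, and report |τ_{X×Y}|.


Basis B = {∅ × ∅, {26} × {κ}, {26} × {λ}, {25, 26} × {κ}, {25, 26} × {λ}, {26} × {κ, λ}, {26, 27} × {κ}, {26, 27} × {λ}, {25, 26, 27} × {κ}, {25, 26, 27} × {λ}, {25, 26} × {κ, λ}, {26, 27} × {κ, λ}, {25, 26, 27} × {κ, λ}}; |τ_{X×Y}| = 25.

Enumerate products U × V with U ∈ τ_X, V ∈ τ_Y (deduplicated):
  ∅ × ∅ = {} (∅)
  {26} × {κ} = {(26,κ)}
  {26} × {λ} = {(26,λ)}
  {25, 26} × {κ} = {(25,κ), (26,κ)}
  {25, 26} × {λ} = {(25,λ), (26,λ)}
  {26} × {κ, λ} = {(26,κ), (26,λ)}
  {26, 27} × {κ} = {(26,κ), (27,κ)}
  {26, 27} × {λ} = {(26,λ), (27,λ)}
  {25, 26, 27} × {κ} = {(25,κ), (26,κ), (27,κ)}
  {25, 26, 27} × {λ} = {(25,λ), (26,λ), (27,λ)}
  {25, 26} × {κ, λ} = {(25,κ), (25,λ), (26,κ), (26,λ)}
  {26, 27} × {κ, λ} = {(26,κ), (26,λ), (27,κ), (27,λ)}
  {25, 26, 27} × {κ, λ} = {(25,κ), (25,λ), (26,κ), (26,λ), (27,κ), (27,λ)}
These 13 distinct sets form the basis B.
Close under arbitrary unions to get τ_{X×Y}; counting gives |τ_{X×Y}| = 25.


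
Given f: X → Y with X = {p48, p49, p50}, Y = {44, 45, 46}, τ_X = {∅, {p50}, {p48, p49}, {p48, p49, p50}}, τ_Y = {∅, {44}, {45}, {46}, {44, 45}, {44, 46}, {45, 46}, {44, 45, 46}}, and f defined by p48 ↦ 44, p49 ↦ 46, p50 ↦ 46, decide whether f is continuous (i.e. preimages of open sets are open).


f is NOT continuous.

Compute f^{-1}(U) for each U ∈ τ_Y:
  U = ∅: f^{-1}(U) = ∅ ∈ τ_X ✓.
  U = {44}: f^{-1}(U) = {p48} ∉ τ_X ✗.
  U = {45}: f^{-1}(U) = ∅ ∈ τ_X ✓.
  U = {46}: f^{-1}(U) = {p49, p50} ∉ τ_X ✗.
  U = {44, 45}: f^{-1}(U) = {p48} ∉ τ_X ✗.
  U = {44, 46}: f^{-1}(U) = {p48, p49, p50} ∈ τ_X ✓.
  U = {45, 46}: f^{-1}(U) = {p49, p50} ∉ τ_X ✗.
  U = {44, 45, 46}: f^{-1}(U) = {p48, p49, p50} ∈ τ_X ✓.
Found U = {44} with f^{-1}(U) = {p48} not in τ_X. Therefore f is NOT continuous.


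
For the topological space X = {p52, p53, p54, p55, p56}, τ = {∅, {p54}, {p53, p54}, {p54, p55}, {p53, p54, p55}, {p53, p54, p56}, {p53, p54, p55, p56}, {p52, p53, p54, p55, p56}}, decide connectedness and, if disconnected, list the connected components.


(X, τ) is connected.

Find clopen sets (U ∈ τ with X ∖ U ∈ τ):
  U = ∅, X ∖ U = {p52, p53, p54, p55, p56} — both open, so U is clopen.
  U = {p52, p53, p54, p55, p56}, X ∖ U = ∅ — both open, so U is clopen.
Only trivial clopens (∅ and X) exist, so (X, τ) is connected.
Compute connected components by grouping points that agree on all clopens:
  component: {p52, p53, p54, p55, p56}


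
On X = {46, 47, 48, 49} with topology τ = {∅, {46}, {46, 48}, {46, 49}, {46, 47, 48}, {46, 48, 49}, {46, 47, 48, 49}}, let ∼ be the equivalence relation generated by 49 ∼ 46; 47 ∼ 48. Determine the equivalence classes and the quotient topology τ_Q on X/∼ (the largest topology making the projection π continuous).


X/∼ = {[46=49], [47=48]}; |τ_Q| = 3.

Equivalence classes: [46=49], [47=48].
Quotient map π: X → X/∼ sends 46 ↦ [46=49], 47 ↦ [47=48], 48 ↦ [47=48], 49 ↦ [46=49].
For each subset V ⊆ X/∼, compute π^{-1}(V) ⊆ X and check whether π^{-1}(V) ∈ τ. V is open in τ_Q iff π^{-1}(V) ∈ τ.
  V = {}: π^{-1}(V) = ∅ ∈ τ ✓.
  V = {[46=49]}: π^{-1}(V) = {46, 49} ∈ τ ✓.
  V = {[47=48]}: π^{-1}(V) = {47, 48} ∉ τ ✗.
  V = {[46=49], [47=48]}: π^{-1}(V) = {46, 47, 48, 49} ∈ τ ✓.
Open sets in the quotient: τ_Q = {{}, {[46=49]}, {[46=49], [47=48]}} (3 elements).


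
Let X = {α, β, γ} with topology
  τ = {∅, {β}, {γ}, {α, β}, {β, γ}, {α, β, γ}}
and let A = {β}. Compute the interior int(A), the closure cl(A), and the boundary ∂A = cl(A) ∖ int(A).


int(A) = {β}, cl(A) = {α, β}, ∂A = {α}.

Closed sets in (X, τ) are complements of opens:
  closed(X, τ) = {∅, {α}, {γ}, {α, β}, {α, γ}, {α, β, γ}}.
int(A) = ⋃ {U ∈ τ : U ⊆ A}. Opens contained in A: ∅, {β}.
Taking the union of these: int(A) = {β}.
cl(A) = ⋂ {C closed : A ⊆ C}. Closed sets containing A: {α, β}, {α, β, γ}.
Intersecting these: cl(A) = {α, β}.
∂A = cl(A) ∖ int(A) = {α, β} ∖ {β} = {α}.


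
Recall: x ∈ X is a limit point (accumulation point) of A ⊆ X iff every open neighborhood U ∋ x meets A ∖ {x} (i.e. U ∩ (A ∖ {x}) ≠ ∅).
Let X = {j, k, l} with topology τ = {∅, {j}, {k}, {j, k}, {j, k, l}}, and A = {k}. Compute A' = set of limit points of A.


A' = {l}

For each x ∈ X, list the open sets U ∈ τ with x ∈ U, then check whether U ∩ (A ∖ {x}) ≠ ∅ for every such U.
  x = j: open {j} ∋ x has {j} ∩ (A ∖ {j}) = ∅, so x is NOT a limit point.
  x = k: open {k} ∋ x has {k} ∩ (A ∖ {k}) = ∅, so x is NOT a limit point.
  x = l: opens ∋ x are {j, k, l}; each meets A ∖ {l}, so x IS a limit point.
Collecting: A' = {l}.


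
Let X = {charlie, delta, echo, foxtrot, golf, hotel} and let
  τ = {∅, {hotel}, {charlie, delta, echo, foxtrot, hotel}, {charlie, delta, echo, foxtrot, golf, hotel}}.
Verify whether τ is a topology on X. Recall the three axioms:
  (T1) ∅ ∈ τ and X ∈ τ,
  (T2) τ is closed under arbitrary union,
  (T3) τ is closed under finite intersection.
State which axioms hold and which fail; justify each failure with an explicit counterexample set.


τ IS a topology on X.

Axiom (T1): ∅ ∈ τ? Yes; X ∈ τ? Yes.
Axiom (T2/T3): check pairwise unions and intersections of members of τ.
All pairwise intersections and unions checked — each lies in τ. Therefore τ satisfies (T1), (T2), (T3): it IS a topology on X.


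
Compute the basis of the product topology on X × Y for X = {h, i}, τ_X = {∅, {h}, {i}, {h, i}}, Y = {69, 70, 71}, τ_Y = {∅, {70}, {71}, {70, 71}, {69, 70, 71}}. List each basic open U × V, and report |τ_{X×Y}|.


Basis B = {∅ × ∅, {h} × {70}, {h} × {71}, {i} × {70}, {i} × {71}, {h} × {70, 71}, {h, i} × {70}, {h, i} × {71}, {i} × {70, 71}, {h} × {69, 70, 71}, {i} × {69, 70, 71}, {h, i} × {70, 71}, {h, i} × {69, 70, 71}}; |τ_{X×Y}| = 25.

Enumerate products U × V with U ∈ τ_X, V ∈ τ_Y (deduplicated):
  ∅ × ∅ = {} (∅)
  {h} × {70} = {(h,70)}
  {h} × {71} = {(h,71)}
  {i} × {70} = {(i,70)}
  {i} × {71} = {(i,71)}
  {h} × {70, 71} = {(h,70), (h,71)}
  {h, i} × {70} = {(h,70), (i,70)}
  {h, i} × {71} = {(h,71), (i,71)}
  {i} × {70, 71} = {(i,70), (i,71)}
  {h} × {69, 70, 71} = {(h,69), (h,70), (h,71)}
  {i} × {69, 70, 71} = {(i,69), (i,70), (i,71)}
  {h, i} × {70, 71} = {(h,70), (h,71), (i,70), (i,71)}
  {h, i} × {69, 70, 71} = {(h,69), (h,70), (h,71), (i,69), (i,70), (i,71)}
These 13 distinct sets form the basis B.
Close under arbitrary unions to get τ_{X×Y}; counting gives |τ_{X×Y}| = 25.


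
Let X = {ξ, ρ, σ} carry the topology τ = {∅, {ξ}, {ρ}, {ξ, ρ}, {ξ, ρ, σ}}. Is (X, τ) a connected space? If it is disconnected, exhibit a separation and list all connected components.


(X, τ) is connected.

Find clopen sets (U ∈ τ with X ∖ U ∈ τ):
  U = ∅, X ∖ U = {ξ, ρ, σ} — both open, so U is clopen.
  U = {ξ, ρ, σ}, X ∖ U = ∅ — both open, so U is clopen.
Only trivial clopens (∅ and X) exist, so (X, τ) is connected.
Compute connected components by grouping points that agree on all clopens:
  component: {ξ, ρ, σ}


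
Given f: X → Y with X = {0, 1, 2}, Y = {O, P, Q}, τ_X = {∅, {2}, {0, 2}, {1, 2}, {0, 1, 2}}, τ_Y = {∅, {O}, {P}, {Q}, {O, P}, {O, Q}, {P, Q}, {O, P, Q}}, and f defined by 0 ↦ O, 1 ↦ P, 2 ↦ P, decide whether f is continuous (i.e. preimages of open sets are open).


f is NOT continuous.

Compute f^{-1}(U) for each U ∈ τ_Y:
  U = ∅: f^{-1}(U) = ∅ ∈ τ_X ✓.
  U = {O}: f^{-1}(U) = {0} ∉ τ_X ✗.
  U = {P}: f^{-1}(U) = {1, 2} ∈ τ_X ✓.
  U = {Q}: f^{-1}(U) = ∅ ∈ τ_X ✓.
  U = {O, P}: f^{-1}(U) = {0, 1, 2} ∈ τ_X ✓.
  U = {O, Q}: f^{-1}(U) = {0} ∉ τ_X ✗.
  U = {P, Q}: f^{-1}(U) = {1, 2} ∈ τ_X ✓.
  U = {O, P, Q}: f^{-1}(U) = {0, 1, 2} ∈ τ_X ✓.
Found U = {O} with f^{-1}(U) = {0} not in τ_X. Therefore f is NOT continuous.


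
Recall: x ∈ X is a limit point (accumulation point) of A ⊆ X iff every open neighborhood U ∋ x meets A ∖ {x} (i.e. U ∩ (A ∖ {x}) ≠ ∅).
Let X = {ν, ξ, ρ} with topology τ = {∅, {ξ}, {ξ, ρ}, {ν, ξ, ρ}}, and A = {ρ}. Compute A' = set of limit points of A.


A' = {ν}

For each x ∈ X, list the open sets U ∈ τ with x ∈ U, then check whether U ∩ (A ∖ {x}) ≠ ∅ for every such U.
  x = ν: opens ∋ x are {ν, ξ, ρ}; each meets A ∖ {ν}, so x IS a limit point.
  x = ξ: open {ξ} ∋ x has {ξ} ∩ (A ∖ {ξ}) = ∅, so x is NOT a limit point.
  x = ρ: open {ξ, ρ} ∋ x has {ξ, ρ} ∩ (A ∖ {ρ}) = ∅, so x is NOT a limit point.
Collecting: A' = {ν}.


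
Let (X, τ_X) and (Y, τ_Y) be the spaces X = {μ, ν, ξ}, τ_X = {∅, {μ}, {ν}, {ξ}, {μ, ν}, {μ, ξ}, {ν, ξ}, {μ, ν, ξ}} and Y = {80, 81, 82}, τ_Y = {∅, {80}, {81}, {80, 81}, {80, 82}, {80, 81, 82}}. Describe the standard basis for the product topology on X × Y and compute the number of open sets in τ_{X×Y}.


Basis B = {∅ × ∅, {μ} × {80}, {μ} × {81}, {ν} × {80}, {ν} × {81}, {ξ} × {80}, {ξ} × {81}, {μ} × {80, 81}, {μ} × {80, 82}, {μ, ν} × {80}, {μ, ξ} × {80}, {μ, ν} × {81}, {μ, ξ} × {81}, {ν} × {80, 81}, {ν} × {80, 82}, {ν, ξ} × {80}, {ν, ξ} × {81}, {ξ} × {80, 81}, {ξ} × {80, 82}, {μ} × {80, 81, 82}, {μ, ν, ξ} × {80}, {μ, ν, ξ} × {81}, {ν} × {80, 81, 82}, {ξ} × {80, 81, 82}, {μ, ν} × {80, 81}, {μ, ξ} × {80, 81}, {μ, ν} × {80, 82}, {μ, ξ} × {80, 82}, {ν, ξ} × {80, 81}, {ν, ξ} × {80, 82}, {μ, ν} × {80, 81, 82}, {μ, ξ} × {80, 81, 82}, {μ, ν, ξ} × {80, 81}, {μ, ν, ξ} × {80, 82}, {ν, ξ} × {80, 81, 82}, {μ, ν, ξ} × {80, 81, 82}}; |τ_{X×Y}| = 216.

Enumerate products U × V with U ∈ τ_X, V ∈ τ_Y (deduplicated):
  ∅ × ∅ = {} (∅)
  {μ} × {80} = {(μ,80)}
  {μ} × {81} = {(μ,81)}
  {ν} × {80} = {(ν,80)}
  {ν} × {81} = {(ν,81)}
  {ξ} × {80} = {(ξ,80)}
  {ξ} × {81} = {(ξ,81)}
  {μ} × {80, 81} = {(μ,80), (μ,81)}
  {μ} × {80, 82} = {(μ,80), (μ,82)}
  {μ, ν} × {80} = {(μ,80), (ν,80)}
  {μ, ξ} × {80} = {(μ,80), (ξ,80)}
  {μ, ν} × {81} = {(μ,81), (ν,81)}
  {μ, ξ} × {81} = {(μ,81), (ξ,81)}
  {ν} × {80, 81} = {(ν,80), (ν,81)}
  {ν} × {80, 82} = {(ν,80), (ν,82)}
  {ν, ξ} × {80} = {(ν,80), (ξ,80)}
  {ν, ξ} × {81} = {(ν,81), (ξ,81)}
  {ξ} × {80, 81} = {(ξ,80), (ξ,81)}
  {ξ} × {80, 82} = {(ξ,80), (ξ,82)}
  {μ} × {80, 81, 82} = {(μ,80), (μ,81), (μ,82)}
  {μ, ν, ξ} × {80} = {(μ,80), (ν,80), (ξ,80)}
  {μ, ν, ξ} × {81} = {(μ,81), (ν,81), (ξ,81)}
  {ν} × {80, 81, 82} = {(ν,80), (ν,81), (ν,82)}
  {ξ} × {80, 81, 82} = {(ξ,80), (ξ,81), (ξ,82)}
  {μ, ν} × {80, 81} = {(μ,80), (μ,81), (ν,80), (ν,81)}
  {μ, ξ} × {80, 81} = {(μ,80), (μ,81), (ξ,80), (ξ,81)}
  {μ, ν} × {80, 82} = {(μ,80), (μ,82), (ν,80), (ν,82)}
  {μ, ξ} × {80, 82} = {(μ,80), (μ,82), (ξ,80), (ξ,82)}
  {ν, ξ} × {80, 81} = {(ν,80), (ν,81), (ξ,80), (ξ,81)}
  {ν, ξ} × {80, 82} = {(ν,80), (ν,82), (ξ,80), (ξ,82)}
  {μ, ν} × {80, 81, 82} = {(μ,80), (μ,81), (μ,82), (ν,80), (ν,81), (ν,82)}
  {μ, ξ} × {80, 81, 82} = {(μ,80), (μ,81), (μ,82), (ξ,80), (ξ,81), (ξ,82)}
  {μ, ν, ξ} × {80, 81} = {(μ,80), (μ,81), (ν,80), (ν,81), (ξ,80), (ξ,81)}
  {μ, ν, ξ} × {80, 82} = {(μ,80), (μ,82), (ν,80), (ν,82), (ξ,80), (ξ,82)}
  {ν, ξ} × {80, 81, 82} = {(ν,80), (ν,81), (ν,82), (ξ,80), (ξ,81), (ξ,82)}
  {μ, ν, ξ} × {80, 81, 82} = {(μ,80), (μ,81), (μ,82), (ν,80), (ν,81), (ν,82), (ξ,80), (ξ,81), (ξ,82)}
These 36 distinct sets form the basis B.
Close under arbitrary unions to get τ_{X×Y}; counting gives |τ_{X×Y}| = 216.


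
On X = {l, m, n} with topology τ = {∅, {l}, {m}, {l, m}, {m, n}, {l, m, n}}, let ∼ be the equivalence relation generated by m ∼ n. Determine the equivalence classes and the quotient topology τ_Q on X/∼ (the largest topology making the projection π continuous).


X/∼ = {[l], [m=n]}; |τ_Q| = 4.

Equivalence classes: [l], [m=n].
Quotient map π: X → X/∼ sends l ↦ [l], m ↦ [m=n], n ↦ [m=n].
For each subset V ⊆ X/∼, compute π^{-1}(V) ⊆ X and check whether π^{-1}(V) ∈ τ. V is open in τ_Q iff π^{-1}(V) ∈ τ.
  V = {}: π^{-1}(V) = ∅ ∈ τ ✓.
  V = {[l]}: π^{-1}(V) = {l} ∈ τ ✓.
  V = {[m=n]}: π^{-1}(V) = {m, n} ∈ τ ✓.
  V = {[l], [m=n]}: π^{-1}(V) = {l, m, n} ∈ τ ✓.
Open sets in the quotient: τ_Q = {{}, {[l]}, {[m=n]}, {[l], [m=n]}} (4 elements).


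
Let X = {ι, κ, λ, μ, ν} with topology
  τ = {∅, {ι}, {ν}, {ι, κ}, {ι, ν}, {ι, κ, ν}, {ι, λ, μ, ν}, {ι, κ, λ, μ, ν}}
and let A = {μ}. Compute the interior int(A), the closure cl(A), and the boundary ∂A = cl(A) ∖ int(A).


int(A) = ∅, cl(A) = {λ, μ}, ∂A = {λ, μ}.

Closed sets in (X, τ) are complements of opens:
  closed(X, τ) = {∅, {κ}, {λ, μ}, {κ, λ, μ}, {λ, μ, ν}, {ι, κ, λ, μ}, {κ, λ, μ, ν}, {ι, κ, λ, μ, ν}}.
int(A) = ⋃ {U ∈ τ : U ⊆ A}. Opens contained in A: ∅.
Taking the union of these: int(A) = ∅.
cl(A) = ⋂ {C closed : A ⊆ C}. Closed sets containing A: {λ, μ}, {κ, λ, μ}, {λ, μ, ν}, {ι, κ, λ, μ}, {κ, λ, μ, ν}, {ι, κ, λ, μ, ν}.
Intersecting these: cl(A) = {λ, μ}.
∂A = cl(A) ∖ int(A) = {λ, μ} ∖ ∅ = {λ, μ}.


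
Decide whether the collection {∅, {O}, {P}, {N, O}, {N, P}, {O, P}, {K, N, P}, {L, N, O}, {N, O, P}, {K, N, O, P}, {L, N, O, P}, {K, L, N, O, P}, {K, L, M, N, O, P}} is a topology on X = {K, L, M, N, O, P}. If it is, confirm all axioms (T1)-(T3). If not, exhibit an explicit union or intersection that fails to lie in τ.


τ is NOT a topology on X.

Axiom (T1): ∅ ∈ τ? Yes; X ∈ τ? Yes.
Axiom (T2/T3): check pairwise unions and intersections of members of τ.
Counterexample for (T3): {N, O} ∩ {N, P} = {N} ∉ τ. Therefore τ is NOT a topology.


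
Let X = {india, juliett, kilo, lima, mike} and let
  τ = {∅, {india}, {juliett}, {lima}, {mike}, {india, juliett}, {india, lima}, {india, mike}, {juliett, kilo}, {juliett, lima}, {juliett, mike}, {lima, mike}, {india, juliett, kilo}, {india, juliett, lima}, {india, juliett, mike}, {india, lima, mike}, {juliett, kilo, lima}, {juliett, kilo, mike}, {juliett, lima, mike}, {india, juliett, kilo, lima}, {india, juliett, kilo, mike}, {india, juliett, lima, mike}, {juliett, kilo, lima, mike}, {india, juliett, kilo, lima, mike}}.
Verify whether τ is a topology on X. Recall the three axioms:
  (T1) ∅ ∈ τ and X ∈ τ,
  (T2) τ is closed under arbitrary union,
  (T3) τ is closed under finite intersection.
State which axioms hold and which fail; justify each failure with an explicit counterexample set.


τ IS a topology on X.

Axiom (T1): ∅ ∈ τ? Yes; X ∈ τ? Yes.
Axiom (T2/T3): check pairwise unions and intersections of members of τ.
All pairwise intersections and unions checked — each lies in τ. Therefore τ satisfies (T1), (T2), (T3): it IS a topology on X.


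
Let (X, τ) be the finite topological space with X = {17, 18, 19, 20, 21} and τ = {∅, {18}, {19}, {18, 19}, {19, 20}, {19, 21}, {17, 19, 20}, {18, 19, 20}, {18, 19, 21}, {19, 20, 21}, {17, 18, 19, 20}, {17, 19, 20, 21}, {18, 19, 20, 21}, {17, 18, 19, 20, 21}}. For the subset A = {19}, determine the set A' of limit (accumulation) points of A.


A' = {17, 20, 21}

For each x ∈ X, list the open sets U ∈ τ with x ∈ U, then check whether U ∩ (A ∖ {x}) ≠ ∅ for every such U.
  x = 17: opens ∋ x are {17, 19, 20}, {17, 18, 19, 20}, {17, 19, 20, 21}, {17, 18, 19, 20, 21}; each meets A ∖ {17}, so x IS a limit point.
  x = 18: open {18} ∋ x has {18} ∩ (A ∖ {18}) = ∅, so x is NOT a limit point.
  x = 19: open {19} ∋ x has {19} ∩ (A ∖ {19}) = ∅, so x is NOT a limit point.
  x = 20: opens ∋ x are {19, 20}, {17, 19, 20}, {18, 19, 20}, {19, 20, 21}, {17, 18, 19, 20}, {17, 19, 20, 21}, {18, 19, 20, 21}, {17, 18, 19, 20, 21}; each meets A ∖ {20}, so x IS a limit point.
  x = 21: opens ∋ x are {19, 21}, {18, 19, 21}, {19, 20, 21}, {17, 19, 20, 21}, {18, 19, 20, 21}, {17, 18, 19, 20, 21}; each meets A ∖ {21}, so x IS a limit point.
Collecting: A' = {17, 20, 21}.


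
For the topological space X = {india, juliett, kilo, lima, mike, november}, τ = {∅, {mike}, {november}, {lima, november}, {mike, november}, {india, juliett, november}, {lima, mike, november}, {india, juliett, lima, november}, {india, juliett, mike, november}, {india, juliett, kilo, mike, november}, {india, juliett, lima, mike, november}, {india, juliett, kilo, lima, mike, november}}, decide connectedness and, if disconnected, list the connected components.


(X, τ) is connected.

Find clopen sets (U ∈ τ with X ∖ U ∈ τ):
  U = ∅, X ∖ U = {india, juliett, kilo, lima, mike, november} — both open, so U is clopen.
  U = {india, juliett, kilo, lima, mike, november}, X ∖ U = ∅ — both open, so U is clopen.
Only trivial clopens (∅ and X) exist, so (X, τ) is connected.
Compute connected components by grouping points that agree on all clopens:
  component: {india, juliett, kilo, lima, mike, november}


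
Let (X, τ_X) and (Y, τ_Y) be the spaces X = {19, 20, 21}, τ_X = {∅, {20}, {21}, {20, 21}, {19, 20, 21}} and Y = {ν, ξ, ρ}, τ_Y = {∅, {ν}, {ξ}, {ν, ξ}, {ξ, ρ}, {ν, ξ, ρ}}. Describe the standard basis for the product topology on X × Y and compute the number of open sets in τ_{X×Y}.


Basis B = {∅ × ∅, {20} × {ν}, {20} × {ξ}, {21} × {ν}, {21} × {ξ}, {20} × {ν, ξ}, {20, 21} × {ν}, {20} × {ξ, ρ}, {20, 21} × {ξ}, {21} × {ν, ξ}, {21} × {ξ, ρ}, {19, 20, 21} × {ν}, {19, 20, 21} × {ξ}, {20} × {ν, ξ, ρ}, {21} × {ν, ξ, ρ}, {20, 21} × {ν, ξ}, {20, 21} × {ξ, ρ}, {19, 20, 21} × {ν, ξ}, {19, 20, 21} × {ξ, ρ}, {20, 21} × {ν, ξ, ρ}, {19, 20, 21} × {ν, ξ, ρ}}; |τ_{X×Y}| = 70.

Enumerate products U × V with U ∈ τ_X, V ∈ τ_Y (deduplicated):
  ∅ × ∅ = {} (∅)
  {20} × {ν} = {(20,ν)}
  {20} × {ξ} = {(20,ξ)}
  {21} × {ν} = {(21,ν)}
  {21} × {ξ} = {(21,ξ)}
  {20} × {ν, ξ} = {(20,ν), (20,ξ)}
  {20, 21} × {ν} = {(20,ν), (21,ν)}
  {20} × {ξ, ρ} = {(20,ξ), (20,ρ)}
  {20, 21} × {ξ} = {(20,ξ), (21,ξ)}
  {21} × {ν, ξ} = {(21,ν), (21,ξ)}
  {21} × {ξ, ρ} = {(21,ξ), (21,ρ)}
  {19, 20, 21} × {ν} = {(19,ν), (20,ν), (21,ν)}
  {19, 20, 21} × {ξ} = {(19,ξ), (20,ξ), (21,ξ)}
  {20} × {ν, ξ, ρ} = {(20,ν), (20,ξ), (20,ρ)}
  {21} × {ν, ξ, ρ} = {(21,ν), (21,ξ), (21,ρ)}
  {20, 21} × {ν, ξ} = {(20,ν), (20,ξ), (21,ν), (21,ξ)}
  {20, 21} × {ξ, ρ} = {(20,ξ), (20,ρ), (21,ξ), (21,ρ)}
  {19, 20, 21} × {ν, ξ} = {(19,ν), (19,ξ), (20,ν), (20,ξ), (21,ν), (21,ξ)}
  {19, 20, 21} × {ξ, ρ} = {(19,ξ), (19,ρ), (20,ξ), (20,ρ), (21,ξ), (21,ρ)}
  {20, 21} × {ν, ξ, ρ} = {(20,ν), (20,ξ), (20,ρ), (21,ν), (21,ξ), (21,ρ)}
  {19, 20, 21} × {ν, ξ, ρ} = {(19,ν), (19,ξ), (19,ρ), (20,ν), (20,ξ), (20,ρ), (21,ν), (21,ξ), (21,ρ)}
These 21 distinct sets form the basis B.
Close under arbitrary unions to get τ_{X×Y}; counting gives |τ_{X×Y}| = 70.


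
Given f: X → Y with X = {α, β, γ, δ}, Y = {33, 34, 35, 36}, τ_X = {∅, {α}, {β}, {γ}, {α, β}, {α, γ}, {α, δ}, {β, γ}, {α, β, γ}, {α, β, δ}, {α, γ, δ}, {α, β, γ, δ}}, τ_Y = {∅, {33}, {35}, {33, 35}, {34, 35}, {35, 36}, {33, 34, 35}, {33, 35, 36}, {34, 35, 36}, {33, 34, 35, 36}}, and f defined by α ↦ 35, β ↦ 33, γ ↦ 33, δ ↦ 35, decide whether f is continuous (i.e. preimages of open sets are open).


f IS continuous.

Compute f^{-1}(U) for each U ∈ τ_Y:
  U = ∅: f^{-1}(U) = ∅ ∈ τ_X ✓.
  U = {33}: f^{-1}(U) = {β, γ} ∈ τ_X ✓.
  U = {35}: f^{-1}(U) = {α, δ} ∈ τ_X ✓.
  U = {33, 35}: f^{-1}(U) = {α, β, γ, δ} ∈ τ_X ✓.
  U = {34, 35}: f^{-1}(U) = {α, δ} ∈ τ_X ✓.
  U = {35, 36}: f^{-1}(U) = {α, δ} ∈ τ_X ✓.
  U = {33, 34, 35}: f^{-1}(U) = {α, β, γ, δ} ∈ τ_X ✓.
  U = {33, 35, 36}: f^{-1}(U) = {α, β, γ, δ} ∈ τ_X ✓.
  U = {34, 35, 36}: f^{-1}(U) = {α, δ} ∈ τ_X ✓.
  U = {33, 34, 35, 36}: f^{-1}(U) = {α, β, γ, δ} ∈ τ_X ✓.
Every preimage lies in τ_X, so f IS continuous.


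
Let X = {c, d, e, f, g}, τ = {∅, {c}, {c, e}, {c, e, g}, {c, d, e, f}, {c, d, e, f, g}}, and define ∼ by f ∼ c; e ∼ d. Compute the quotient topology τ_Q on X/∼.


X/∼ = {[c=f], [d=e], [g]}; |τ_Q| = 3.

Equivalence classes: [c=f], [d=e], [g].
Quotient map π: X → X/∼ sends c ↦ [c=f], d ↦ [d=e], e ↦ [d=e], f ↦ [c=f], g ↦ [g].
For each subset V ⊆ X/∼, compute π^{-1}(V) ⊆ X and check whether π^{-1}(V) ∈ τ. V is open in τ_Q iff π^{-1}(V) ∈ τ.
  V = {}: π^{-1}(V) = ∅ ∈ τ ✓.
  V = {[c=f]}: π^{-1}(V) = {c, f} ∉ τ ✗.
  V = {[d=e]}: π^{-1}(V) = {d, e} ∉ τ ✗.
  V = {[c=f], [d=e]}: π^{-1}(V) = {c, d, e, f} ∈ τ ✓.
  V = {[g]}: π^{-1}(V) = {g} ∉ τ ✗.
  V = {[c=f], [g]}: π^{-1}(V) = {c, f, g} ∉ τ ✗.
  V = {[d=e], [g]}: π^{-1}(V) = {d, e, g} ∉ τ ✗.
  V = {[c=f], [d=e], [g]}: π^{-1}(V) = {c, d, e, f, g} ∈ τ ✓.
Open sets in the quotient: τ_Q = {{}, {[c=f], [d=e]}, {[c=f], [d=e], [g]}} (3 elements).


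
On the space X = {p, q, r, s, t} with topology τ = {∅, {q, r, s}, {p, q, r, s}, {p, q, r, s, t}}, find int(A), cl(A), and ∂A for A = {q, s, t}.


int(A) = ∅, cl(A) = {p, q, r, s, t}, ∂A = {p, q, r, s, t}.

Closed sets in (X, τ) are complements of opens:
  closed(X, τ) = {∅, {t}, {p, t}, {p, q, r, s, t}}.
int(A) = ⋃ {U ∈ τ : U ⊆ A}. Opens contained in A: ∅.
Taking the union of these: int(A) = ∅.
cl(A) = ⋂ {C closed : A ⊆ C}. Closed sets containing A: {p, q, r, s, t}.
Intersecting these: cl(A) = {p, q, r, s, t}.
∂A = cl(A) ∖ int(A) = {p, q, r, s, t} ∖ ∅ = {p, q, r, s, t}.


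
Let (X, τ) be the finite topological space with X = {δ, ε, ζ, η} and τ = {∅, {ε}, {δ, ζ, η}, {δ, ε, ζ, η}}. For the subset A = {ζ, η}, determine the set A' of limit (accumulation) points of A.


A' = {δ, ζ, η}

For each x ∈ X, list the open sets U ∈ τ with x ∈ U, then check whether U ∩ (A ∖ {x}) ≠ ∅ for every such U.
  x = δ: opens ∋ x are {δ, ζ, η}, {δ, ε, ζ, η}; each meets A ∖ {δ}, so x IS a limit point.
  x = ε: open {ε} ∋ x has {ε} ∩ (A ∖ {ε}) = ∅, so x is NOT a limit point.
  x = ζ: opens ∋ x are {δ, ζ, η}, {δ, ε, ζ, η}; each meets A ∖ {ζ}, so x IS a limit point.
  x = η: opens ∋ x are {δ, ζ, η}, {δ, ε, ζ, η}; each meets A ∖ {η}, so x IS a limit point.
Collecting: A' = {δ, ζ, η}.


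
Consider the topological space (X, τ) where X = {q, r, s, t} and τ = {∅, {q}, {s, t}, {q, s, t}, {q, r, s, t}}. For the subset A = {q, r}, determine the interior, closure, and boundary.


int(A) = {q}, cl(A) = {q, r}, ∂A = {r}.

Closed sets in (X, τ) are complements of opens:
  closed(X, τ) = {∅, {r}, {q, r}, {r, s, t}, {q, r, s, t}}.
int(A) = ⋃ {U ∈ τ : U ⊆ A}. Opens contained in A: ∅, {q}.
Taking the union of these: int(A) = {q}.
cl(A) = ⋂ {C closed : A ⊆ C}. Closed sets containing A: {q, r}, {q, r, s, t}.
Intersecting these: cl(A) = {q, r}.
∂A = cl(A) ∖ int(A) = {q, r} ∖ {q} = {r}.


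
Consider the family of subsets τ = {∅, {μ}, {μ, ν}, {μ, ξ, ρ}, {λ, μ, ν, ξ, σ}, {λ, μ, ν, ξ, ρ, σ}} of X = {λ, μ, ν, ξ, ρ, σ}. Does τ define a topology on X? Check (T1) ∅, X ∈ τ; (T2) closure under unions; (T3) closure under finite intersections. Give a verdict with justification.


τ is NOT a topology on X.

Axiom (T1): ∅ ∈ τ? Yes; X ∈ τ? Yes.
Axiom (T2/T3): check pairwise unions and intersections of members of τ.
Counterexample for (T2): {μ, ν} ∪ {μ, ξ, ρ} = {μ, ν, ξ, ρ} ∉ τ. Therefore τ is NOT a topology.


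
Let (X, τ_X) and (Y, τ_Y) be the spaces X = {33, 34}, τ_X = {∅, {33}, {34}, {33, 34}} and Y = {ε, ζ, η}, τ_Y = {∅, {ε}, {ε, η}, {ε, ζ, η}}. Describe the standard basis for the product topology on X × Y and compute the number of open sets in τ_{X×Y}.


Basis B = {∅ × ∅, {33} × {ε}, {34} × {ε}, {33} × {ε, η}, {33, 34} × {ε}, {34} × {ε, η}, {33} × {ε, ζ, η}, {34} × {ε, ζ, η}, {33, 34} × {ε, η}, {33, 34} × {ε, ζ, η}}; |τ_{X×Y}| = 16.

Enumerate products U × V with U ∈ τ_X, V ∈ τ_Y (deduplicated):
  ∅ × ∅ = {} (∅)
  {33} × {ε} = {(33,ε)}
  {34} × {ε} = {(34,ε)}
  {33} × {ε, η} = {(33,ε), (33,η)}
  {33, 34} × {ε} = {(33,ε), (34,ε)}
  {34} × {ε, η} = {(34,ε), (34,η)}
  {33} × {ε, ζ, η} = {(33,ε), (33,ζ), (33,η)}
  {34} × {ε, ζ, η} = {(34,ε), (34,ζ), (34,η)}
  {33, 34} × {ε, η} = {(33,ε), (33,η), (34,ε), (34,η)}
  {33, 34} × {ε, ζ, η} = {(33,ε), (33,ζ), (33,η), (34,ε), (34,ζ), (34,η)}
These 10 distinct sets form the basis B.
Close under arbitrary unions to get τ_{X×Y}; counting gives |τ_{X×Y}| = 16.


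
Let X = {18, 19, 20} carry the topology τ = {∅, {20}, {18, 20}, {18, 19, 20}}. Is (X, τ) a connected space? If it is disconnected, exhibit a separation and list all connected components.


(X, τ) is connected.

Find clopen sets (U ∈ τ with X ∖ U ∈ τ):
  U = ∅, X ∖ U = {18, 19, 20} — both open, so U is clopen.
  U = {18, 19, 20}, X ∖ U = ∅ — both open, so U is clopen.
Only trivial clopens (∅ and X) exist, so (X, τ) is connected.
Compute connected components by grouping points that agree on all clopens:
  component: {18, 19, 20}


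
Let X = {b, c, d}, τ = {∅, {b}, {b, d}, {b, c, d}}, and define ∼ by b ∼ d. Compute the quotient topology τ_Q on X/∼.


X/∼ = {[b=d], [c]}; |τ_Q| = 3.

Equivalence classes: [b=d], [c].
Quotient map π: X → X/∼ sends b ↦ [b=d], c ↦ [c], d ↦ [b=d].
For each subset V ⊆ X/∼, compute π^{-1}(V) ⊆ X and check whether π^{-1}(V) ∈ τ. V is open in τ_Q iff π^{-1}(V) ∈ τ.
  V = {}: π^{-1}(V) = ∅ ∈ τ ✓.
  V = {[b=d]}: π^{-1}(V) = {b, d} ∈ τ ✓.
  V = {[c]}: π^{-1}(V) = {c} ∉ τ ✗.
  V = {[b=d], [c]}: π^{-1}(V) = {b, c, d} ∈ τ ✓.
Open sets in the quotient: τ_Q = {{}, {[b=d]}, {[b=d], [c]}} (3 elements).


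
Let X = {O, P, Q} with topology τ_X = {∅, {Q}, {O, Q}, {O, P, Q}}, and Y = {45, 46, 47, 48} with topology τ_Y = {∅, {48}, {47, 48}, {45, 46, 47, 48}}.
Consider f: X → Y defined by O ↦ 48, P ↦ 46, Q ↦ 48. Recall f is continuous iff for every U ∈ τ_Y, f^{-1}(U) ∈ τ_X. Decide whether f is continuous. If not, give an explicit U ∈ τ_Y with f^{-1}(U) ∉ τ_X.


f IS continuous.

Compute f^{-1}(U) for each U ∈ τ_Y:
  U = ∅: f^{-1}(U) = ∅ ∈ τ_X ✓.
  U = {48}: f^{-1}(U) = {O, Q} ∈ τ_X ✓.
  U = {47, 48}: f^{-1}(U) = {O, Q} ∈ τ_X ✓.
  U = {45, 46, 47, 48}: f^{-1}(U) = {O, P, Q} ∈ τ_X ✓.
Every preimage lies in τ_X, so f IS continuous.


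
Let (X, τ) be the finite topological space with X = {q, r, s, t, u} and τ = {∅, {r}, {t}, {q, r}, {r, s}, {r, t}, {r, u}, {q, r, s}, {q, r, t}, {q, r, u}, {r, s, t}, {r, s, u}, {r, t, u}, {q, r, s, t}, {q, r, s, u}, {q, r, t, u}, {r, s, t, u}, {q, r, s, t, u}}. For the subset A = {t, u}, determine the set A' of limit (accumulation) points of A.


A' = ∅

For each x ∈ X, list the open sets U ∈ τ with x ∈ U, then check whether U ∩ (A ∖ {x}) ≠ ∅ for every such U.
  x = q: open {q, r} ∋ x has {q, r} ∩ (A ∖ {q}) = ∅, so x is NOT a limit point.
  x = r: open {r} ∋ x has {r} ∩ (A ∖ {r}) = ∅, so x is NOT a limit point.
  x = s: open {r, s} ∋ x has {r, s} ∩ (A ∖ {s}) = ∅, so x is NOT a limit point.
  x = t: open {t} ∋ x has {t} ∩ (A ∖ {t}) = ∅, so x is NOT a limit point.
  x = u: open {r, u} ∋ x has {r, u} ∩ (A ∖ {u}) = ∅, so x is NOT a limit point.
Collecting: A' = ∅.


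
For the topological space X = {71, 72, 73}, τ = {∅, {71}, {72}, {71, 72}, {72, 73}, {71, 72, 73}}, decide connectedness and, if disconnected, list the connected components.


(X, τ) is disconnected; components = [{71}, {72, 73}].

Find clopen sets (U ∈ τ with X ∖ U ∈ τ):
  U = ∅, X ∖ U = {71, 72, 73} — both open, so U is clopen.
  U = {71}, X ∖ U = {72, 73} — both open, so U is clopen.
  U = {72, 73}, X ∖ U = {71} — both open, so U is clopen.
  U = {71, 72, 73}, X ∖ U = ∅ — both open, so U is clopen.
Nontrivial clopen(s) exist: e.g. {71}. So (X, τ) is disconnected.
Compute connected components by grouping points that agree on all clopens:
  component: {71}
  component: {72, 73}


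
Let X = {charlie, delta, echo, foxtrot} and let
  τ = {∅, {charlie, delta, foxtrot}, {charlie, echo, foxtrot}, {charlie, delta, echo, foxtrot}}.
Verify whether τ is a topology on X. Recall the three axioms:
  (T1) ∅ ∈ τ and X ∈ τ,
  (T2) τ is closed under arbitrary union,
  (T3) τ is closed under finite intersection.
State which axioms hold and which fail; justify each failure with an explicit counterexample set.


τ is NOT a topology on X.

Axiom (T1): ∅ ∈ τ? Yes; X ∈ τ? Yes.
Axiom (T2/T3): check pairwise unions and intersections of members of τ.
Counterexample for (T3): {charlie, delta, foxtrot} ∩ {charlie, echo, foxtrot} = {charlie, foxtrot} ∉ τ. Therefore τ is NOT a topology.


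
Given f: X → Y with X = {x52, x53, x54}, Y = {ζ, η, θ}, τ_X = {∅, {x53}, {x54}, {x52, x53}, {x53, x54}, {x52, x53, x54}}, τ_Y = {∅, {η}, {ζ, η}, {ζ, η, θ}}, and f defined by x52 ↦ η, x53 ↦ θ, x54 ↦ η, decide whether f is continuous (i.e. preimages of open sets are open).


f is NOT continuous.

Compute f^{-1}(U) for each U ∈ τ_Y:
  U = ∅: f^{-1}(U) = ∅ ∈ τ_X ✓.
  U = {η}: f^{-1}(U) = {x52, x54} ∉ τ_X ✗.
  U = {ζ, η}: f^{-1}(U) = {x52, x54} ∉ τ_X ✗.
  U = {ζ, η, θ}: f^{-1}(U) = {x52, x53, x54} ∈ τ_X ✓.
Found U = {η} with f^{-1}(U) = {x52, x54} not in τ_X. Therefore f is NOT continuous.
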